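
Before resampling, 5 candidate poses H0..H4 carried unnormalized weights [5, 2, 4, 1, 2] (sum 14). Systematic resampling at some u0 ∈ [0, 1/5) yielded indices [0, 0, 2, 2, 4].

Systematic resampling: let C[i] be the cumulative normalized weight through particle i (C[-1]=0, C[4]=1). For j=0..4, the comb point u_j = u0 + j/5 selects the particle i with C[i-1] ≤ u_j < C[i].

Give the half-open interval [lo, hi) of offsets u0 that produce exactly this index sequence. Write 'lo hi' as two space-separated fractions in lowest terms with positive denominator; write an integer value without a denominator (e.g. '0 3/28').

1/10 11/70

C = [5/14, 1/2, 11/14, 6/7, 1]
j=0 picked index 0: u0 ∈ [0, 5/14)
j=1 picked index 0: u0 ∈ [-1/5, 11/70)
j=2 picked index 2: u0 ∈ [1/10, 27/70)
j=3 picked index 2: u0 ∈ [-1/10, 13/70)
j=4 picked index 4: u0 ∈ [2/35, 1/5)
intersection: [1/10, 11/70)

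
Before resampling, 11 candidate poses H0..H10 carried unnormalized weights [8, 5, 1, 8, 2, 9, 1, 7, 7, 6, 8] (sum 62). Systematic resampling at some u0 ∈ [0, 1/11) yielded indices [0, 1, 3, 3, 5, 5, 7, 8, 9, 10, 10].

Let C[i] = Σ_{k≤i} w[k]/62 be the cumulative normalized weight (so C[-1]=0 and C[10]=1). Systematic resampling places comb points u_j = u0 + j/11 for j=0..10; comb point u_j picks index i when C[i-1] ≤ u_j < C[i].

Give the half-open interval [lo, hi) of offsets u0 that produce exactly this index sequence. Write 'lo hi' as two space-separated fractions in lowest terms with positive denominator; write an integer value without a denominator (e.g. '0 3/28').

C = [4/31, 13/62, 7/31, 11/31, 12/31, 33/62, 17/31, 41/62, 24/31, 27/31, 1]
j=0 picked index 0: u0 ∈ [0, 4/31)
j=1 picked index 1: u0 ∈ [13/341, 81/682)
j=2 picked index 3: u0 ∈ [15/341, 59/341)
j=3 picked index 3: u0 ∈ [-16/341, 28/341)
j=4 picked index 5: u0 ∈ [8/341, 115/682)
j=5 picked index 5: u0 ∈ [-23/341, 53/682)
j=6 picked index 7: u0 ∈ [1/341, 79/682)
j=7 picked index 8: u0 ∈ [17/682, 47/341)
j=8 picked index 9: u0 ∈ [16/341, 49/341)
j=9 picked index 10: u0 ∈ [18/341, 2/11)
j=10 picked index 10: u0 ∈ [-13/341, 1/11)
intersection: [18/341, 53/682)

18/341 53/682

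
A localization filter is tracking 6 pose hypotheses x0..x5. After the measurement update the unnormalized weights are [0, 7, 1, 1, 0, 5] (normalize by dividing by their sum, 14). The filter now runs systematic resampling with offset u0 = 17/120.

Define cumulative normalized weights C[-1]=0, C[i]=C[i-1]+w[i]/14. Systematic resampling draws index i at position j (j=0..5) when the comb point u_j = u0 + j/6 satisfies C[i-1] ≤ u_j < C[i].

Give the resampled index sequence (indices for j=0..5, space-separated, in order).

1 1 1 3 5 5

C = [0, 1/2, 4/7, 9/14, 9/14, 1]
j=0: u_0=17/120 ∈ [0, 1/2) → index 1
j=1: u_1=37/120 ∈ [0, 1/2) → index 1
j=2: u_2=19/40 ∈ [0, 1/2) → index 1
j=3: u_3=77/120 ∈ [4/7, 9/14) → index 3
j=4: u_4=97/120 ∈ [9/14, 1) → index 5
j=5: u_5=39/40 ∈ [9/14, 1) → index 5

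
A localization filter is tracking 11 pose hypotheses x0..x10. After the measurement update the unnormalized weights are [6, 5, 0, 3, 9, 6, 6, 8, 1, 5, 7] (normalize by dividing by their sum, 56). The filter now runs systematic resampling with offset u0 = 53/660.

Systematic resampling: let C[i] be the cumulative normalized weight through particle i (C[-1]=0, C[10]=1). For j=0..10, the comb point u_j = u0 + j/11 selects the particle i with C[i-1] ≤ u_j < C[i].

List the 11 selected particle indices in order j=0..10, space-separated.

C = [3/28, 11/56, 11/56, 1/4, 23/56, 29/56, 5/8, 43/56, 11/14, 7/8, 1]
j=0: u_0=53/660 ∈ [0, 3/28) → index 0
j=1: u_1=113/660 ∈ [3/28, 11/56) → index 1
j=2: u_2=173/660 ∈ [1/4, 23/56) → index 4
j=3: u_3=233/660 ∈ [1/4, 23/56) → index 4
j=4: u_4=293/660 ∈ [23/56, 29/56) → index 5
j=5: u_5=353/660 ∈ [29/56, 5/8) → index 6
j=6: u_6=413/660 ∈ [5/8, 43/56) → index 7
j=7: u_7=43/60 ∈ [5/8, 43/56) → index 7
j=8: u_8=533/660 ∈ [11/14, 7/8) → index 9
j=9: u_9=593/660 ∈ [7/8, 1) → index 10
j=10: u_10=653/660 ∈ [7/8, 1) → index 10

0 1 4 4 5 6 7 7 9 10 10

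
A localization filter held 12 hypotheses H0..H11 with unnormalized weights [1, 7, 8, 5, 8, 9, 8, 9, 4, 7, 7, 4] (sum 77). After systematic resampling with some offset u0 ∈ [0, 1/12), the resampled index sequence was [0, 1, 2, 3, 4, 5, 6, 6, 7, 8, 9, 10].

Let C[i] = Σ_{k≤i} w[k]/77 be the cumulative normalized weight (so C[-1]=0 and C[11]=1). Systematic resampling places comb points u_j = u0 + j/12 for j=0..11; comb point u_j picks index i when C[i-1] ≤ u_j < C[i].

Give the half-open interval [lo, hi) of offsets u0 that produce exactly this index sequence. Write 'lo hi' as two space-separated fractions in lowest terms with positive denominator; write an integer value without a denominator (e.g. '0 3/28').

C = [1/77, 8/77, 16/77, 3/11, 29/77, 38/77, 46/77, 5/7, 59/77, 6/7, 73/77, 1]
j=0 picked index 0: u0 ∈ [0, 1/77)
j=1 picked index 1: u0 ∈ [-65/924, 19/924)
j=2 picked index 2: u0 ∈ [-29/462, 19/462)
j=3 picked index 3: u0 ∈ [-13/308, 1/44)
j=4 picked index 4: u0 ∈ [-2/33, 10/231)
j=5 picked index 5: u0 ∈ [-37/924, 71/924)
j=6 picked index 6: u0 ∈ [-1/154, 15/154)
j=7 picked index 6: u0 ∈ [-83/924, 13/924)
j=8 picked index 7: u0 ∈ [-16/231, 1/21)
j=9 picked index 8: u0 ∈ [-1/28, 5/308)
j=10 picked index 9: u0 ∈ [-31/462, 1/42)
j=11 picked index 10: u0 ∈ [-5/84, 29/924)
intersection: [0, 1/77)

0 1/77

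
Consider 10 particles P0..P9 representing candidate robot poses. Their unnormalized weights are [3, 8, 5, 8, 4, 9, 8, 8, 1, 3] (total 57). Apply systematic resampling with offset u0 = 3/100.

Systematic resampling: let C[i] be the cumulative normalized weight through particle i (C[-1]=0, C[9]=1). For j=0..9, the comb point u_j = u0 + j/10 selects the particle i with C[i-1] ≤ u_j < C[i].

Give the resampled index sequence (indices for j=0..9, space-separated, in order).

C = [1/19, 11/57, 16/57, 8/19, 28/57, 37/57, 15/19, 53/57, 18/19, 1]
j=0: u_0=3/100 ∈ [0, 1/19) → index 0
j=1: u_1=13/100 ∈ [1/19, 11/57) → index 1
j=2: u_2=23/100 ∈ [11/57, 16/57) → index 2
j=3: u_3=33/100 ∈ [16/57, 8/19) → index 3
j=4: u_4=43/100 ∈ [8/19, 28/57) → index 4
j=5: u_5=53/100 ∈ [28/57, 37/57) → index 5
j=6: u_6=63/100 ∈ [28/57, 37/57) → index 5
j=7: u_7=73/100 ∈ [37/57, 15/19) → index 6
j=8: u_8=83/100 ∈ [15/19, 53/57) → index 7
j=9: u_9=93/100 ∈ [53/57, 18/19) → index 8

0 1 2 3 4 5 5 6 7 8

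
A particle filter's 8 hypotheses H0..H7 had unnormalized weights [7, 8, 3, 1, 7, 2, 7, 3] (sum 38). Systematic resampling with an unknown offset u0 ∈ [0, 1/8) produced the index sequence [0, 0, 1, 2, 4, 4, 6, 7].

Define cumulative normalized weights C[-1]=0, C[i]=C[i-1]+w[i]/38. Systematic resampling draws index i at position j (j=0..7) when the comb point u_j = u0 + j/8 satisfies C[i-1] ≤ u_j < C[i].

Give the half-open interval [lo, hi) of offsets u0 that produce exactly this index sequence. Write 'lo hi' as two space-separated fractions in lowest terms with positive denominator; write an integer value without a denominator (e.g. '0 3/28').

C = [7/38, 15/38, 9/19, 1/2, 13/19, 14/19, 35/38, 1]
j=0 picked index 0: u0 ∈ [0, 7/38)
j=1 picked index 0: u0 ∈ [-1/8, 9/152)
j=2 picked index 1: u0 ∈ [-5/76, 11/76)
j=3 picked index 2: u0 ∈ [3/152, 15/152)
j=4 picked index 4: u0 ∈ [0, 7/38)
j=5 picked index 4: u0 ∈ [-1/8, 9/152)
j=6 picked index 6: u0 ∈ [-1/76, 13/76)
j=7 picked index 7: u0 ∈ [7/152, 1/8)
intersection: [7/152, 9/152)

7/152 9/152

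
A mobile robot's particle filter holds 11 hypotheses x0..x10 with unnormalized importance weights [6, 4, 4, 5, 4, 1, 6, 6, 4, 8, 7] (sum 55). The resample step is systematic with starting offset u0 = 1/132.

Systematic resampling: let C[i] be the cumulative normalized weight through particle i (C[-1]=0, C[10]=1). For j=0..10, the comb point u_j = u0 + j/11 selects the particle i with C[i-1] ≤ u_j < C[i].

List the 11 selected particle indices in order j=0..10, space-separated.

C = [6/55, 2/11, 14/55, 19/55, 23/55, 24/55, 6/11, 36/55, 8/11, 48/55, 1]
j=0: u_0=1/132 ∈ [0, 6/55) → index 0
j=1: u_1=13/132 ∈ [0, 6/55) → index 0
j=2: u_2=25/132 ∈ [2/11, 14/55) → index 2
j=3: u_3=37/132 ∈ [14/55, 19/55) → index 3
j=4: u_4=49/132 ∈ [19/55, 23/55) → index 4
j=5: u_5=61/132 ∈ [24/55, 6/11) → index 6
j=6: u_6=73/132 ∈ [6/11, 36/55) → index 7
j=7: u_7=85/132 ∈ [6/11, 36/55) → index 7
j=8: u_8=97/132 ∈ [8/11, 48/55) → index 9
j=9: u_9=109/132 ∈ [8/11, 48/55) → index 9
j=10: u_10=11/12 ∈ [48/55, 1) → index 10

0 0 2 3 4 6 7 7 9 9 10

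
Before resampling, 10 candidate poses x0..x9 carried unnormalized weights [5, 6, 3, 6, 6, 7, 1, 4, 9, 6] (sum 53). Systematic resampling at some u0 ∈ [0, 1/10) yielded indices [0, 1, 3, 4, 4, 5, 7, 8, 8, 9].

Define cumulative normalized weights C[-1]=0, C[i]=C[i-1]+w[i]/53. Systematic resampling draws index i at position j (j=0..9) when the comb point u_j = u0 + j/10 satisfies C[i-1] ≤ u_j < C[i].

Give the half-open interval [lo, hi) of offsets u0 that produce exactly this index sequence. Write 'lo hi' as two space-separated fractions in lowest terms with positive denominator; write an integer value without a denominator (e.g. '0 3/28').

C = [5/53, 11/53, 14/53, 20/53, 26/53, 33/53, 34/53, 38/53, 47/53, 1]
j=0 picked index 0: u0 ∈ [0, 5/53)
j=1 picked index 1: u0 ∈ [-3/530, 57/530)
j=2 picked index 3: u0 ∈ [17/265, 47/265)
j=3 picked index 4: u0 ∈ [41/530, 101/530)
j=4 picked index 4: u0 ∈ [-6/265, 24/265)
j=5 picked index 5: u0 ∈ [-1/106, 13/106)
j=6 picked index 7: u0 ∈ [11/265, 31/265)
j=7 picked index 8: u0 ∈ [9/530, 99/530)
j=8 picked index 8: u0 ∈ [-22/265, 23/265)
j=9 picked index 9: u0 ∈ [-7/530, 1/10)
intersection: [41/530, 23/265)

41/530 23/265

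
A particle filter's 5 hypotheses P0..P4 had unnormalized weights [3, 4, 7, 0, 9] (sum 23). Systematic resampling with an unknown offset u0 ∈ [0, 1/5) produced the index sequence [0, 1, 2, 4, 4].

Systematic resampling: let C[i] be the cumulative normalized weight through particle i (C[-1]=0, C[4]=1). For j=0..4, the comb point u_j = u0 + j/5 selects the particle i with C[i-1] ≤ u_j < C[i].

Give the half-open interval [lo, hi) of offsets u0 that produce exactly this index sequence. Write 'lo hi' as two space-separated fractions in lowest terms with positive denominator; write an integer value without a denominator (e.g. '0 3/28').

1/115 12/115

C = [3/23, 7/23, 14/23, 14/23, 1]
j=0 picked index 0: u0 ∈ [0, 3/23)
j=1 picked index 1: u0 ∈ [-8/115, 12/115)
j=2 picked index 2: u0 ∈ [-11/115, 24/115)
j=3 picked index 4: u0 ∈ [1/115, 2/5)
j=4 picked index 4: u0 ∈ [-22/115, 1/5)
intersection: [1/115, 12/115)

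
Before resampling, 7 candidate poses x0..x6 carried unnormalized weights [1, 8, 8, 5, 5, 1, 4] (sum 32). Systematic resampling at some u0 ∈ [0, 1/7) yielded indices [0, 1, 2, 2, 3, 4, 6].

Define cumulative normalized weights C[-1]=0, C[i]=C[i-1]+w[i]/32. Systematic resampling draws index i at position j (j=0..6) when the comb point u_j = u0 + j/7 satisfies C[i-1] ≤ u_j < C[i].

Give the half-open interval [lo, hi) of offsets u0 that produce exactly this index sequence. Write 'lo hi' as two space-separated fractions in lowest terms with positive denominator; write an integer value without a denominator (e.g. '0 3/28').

C = [1/32, 9/32, 17/32, 11/16, 27/32, 7/8, 1]
j=0 picked index 0: u0 ∈ [0, 1/32)
j=1 picked index 1: u0 ∈ [-25/224, 31/224)
j=2 picked index 2: u0 ∈ [-1/224, 55/224)
j=3 picked index 2: u0 ∈ [-33/224, 23/224)
j=4 picked index 3: u0 ∈ [-9/224, 13/112)
j=5 picked index 4: u0 ∈ [-3/112, 29/224)
j=6 picked index 6: u0 ∈ [1/56, 1/7)
intersection: [1/56, 1/32)

1/56 1/32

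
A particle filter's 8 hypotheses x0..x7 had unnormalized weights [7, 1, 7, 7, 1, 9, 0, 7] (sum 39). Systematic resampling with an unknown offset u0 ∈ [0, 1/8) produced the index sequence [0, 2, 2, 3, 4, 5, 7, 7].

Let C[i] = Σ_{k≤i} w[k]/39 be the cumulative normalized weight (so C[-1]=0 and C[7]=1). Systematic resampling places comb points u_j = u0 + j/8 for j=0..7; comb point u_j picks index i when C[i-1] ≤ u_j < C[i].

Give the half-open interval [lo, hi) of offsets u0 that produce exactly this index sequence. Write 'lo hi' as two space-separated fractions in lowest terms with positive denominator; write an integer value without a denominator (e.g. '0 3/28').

C = [7/39, 8/39, 5/13, 22/39, 23/39, 32/39, 32/39, 1]
j=0 picked index 0: u0 ∈ [0, 7/39)
j=1 picked index 2: u0 ∈ [25/312, 27/104)
j=2 picked index 2: u0 ∈ [-7/156, 7/52)
j=3 picked index 3: u0 ∈ [1/104, 59/312)
j=4 picked index 4: u0 ∈ [5/78, 7/78)
j=5 picked index 5: u0 ∈ [-11/312, 61/312)
j=6 picked index 7: u0 ∈ [11/156, 1/4)
j=7 picked index 7: u0 ∈ [-17/312, 1/8)
intersection: [25/312, 7/78)

25/312 7/78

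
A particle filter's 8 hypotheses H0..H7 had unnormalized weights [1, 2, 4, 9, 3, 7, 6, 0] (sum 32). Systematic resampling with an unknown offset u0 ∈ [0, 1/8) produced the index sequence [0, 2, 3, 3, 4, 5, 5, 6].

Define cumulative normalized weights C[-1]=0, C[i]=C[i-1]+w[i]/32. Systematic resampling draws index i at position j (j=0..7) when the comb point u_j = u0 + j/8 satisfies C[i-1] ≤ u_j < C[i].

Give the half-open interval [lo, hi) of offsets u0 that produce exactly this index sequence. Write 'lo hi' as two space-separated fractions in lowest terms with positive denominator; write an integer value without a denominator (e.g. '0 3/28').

0 1/32

C = [1/32, 3/32, 7/32, 1/2, 19/32, 13/16, 1, 1]
j=0 picked index 0: u0 ∈ [0, 1/32)
j=1 picked index 2: u0 ∈ [-1/32, 3/32)
j=2 picked index 3: u0 ∈ [-1/32, 1/4)
j=3 picked index 3: u0 ∈ [-5/32, 1/8)
j=4 picked index 4: u0 ∈ [0, 3/32)
j=5 picked index 5: u0 ∈ [-1/32, 3/16)
j=6 picked index 5: u0 ∈ [-5/32, 1/16)
j=7 picked index 6: u0 ∈ [-1/16, 1/8)
intersection: [0, 1/32)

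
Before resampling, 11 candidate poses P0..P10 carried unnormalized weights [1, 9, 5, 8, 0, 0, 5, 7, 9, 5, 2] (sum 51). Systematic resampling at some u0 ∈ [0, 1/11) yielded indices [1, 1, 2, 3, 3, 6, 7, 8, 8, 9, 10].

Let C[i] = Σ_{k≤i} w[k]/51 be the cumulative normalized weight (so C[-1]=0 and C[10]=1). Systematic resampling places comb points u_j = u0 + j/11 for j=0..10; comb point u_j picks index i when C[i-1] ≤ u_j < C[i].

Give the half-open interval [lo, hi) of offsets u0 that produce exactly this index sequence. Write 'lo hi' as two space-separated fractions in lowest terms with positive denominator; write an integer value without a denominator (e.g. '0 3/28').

29/561 49/561

C = [1/51, 10/51, 5/17, 23/51, 23/51, 23/51, 28/51, 35/51, 44/51, 49/51, 1]
j=0 picked index 1: u0 ∈ [1/51, 10/51)
j=1 picked index 1: u0 ∈ [-40/561, 59/561)
j=2 picked index 2: u0 ∈ [8/561, 21/187)
j=3 picked index 3: u0 ∈ [4/187, 100/561)
j=4 picked index 3: u0 ∈ [-13/187, 49/561)
j=5 picked index 6: u0 ∈ [-2/561, 53/561)
j=6 picked index 7: u0 ∈ [2/561, 79/561)
j=7 picked index 8: u0 ∈ [28/561, 127/561)
j=8 picked index 8: u0 ∈ [-23/561, 76/561)
j=9 picked index 9: u0 ∈ [25/561, 80/561)
j=10 picked index 10: u0 ∈ [29/561, 1/11)
intersection: [29/561, 49/561)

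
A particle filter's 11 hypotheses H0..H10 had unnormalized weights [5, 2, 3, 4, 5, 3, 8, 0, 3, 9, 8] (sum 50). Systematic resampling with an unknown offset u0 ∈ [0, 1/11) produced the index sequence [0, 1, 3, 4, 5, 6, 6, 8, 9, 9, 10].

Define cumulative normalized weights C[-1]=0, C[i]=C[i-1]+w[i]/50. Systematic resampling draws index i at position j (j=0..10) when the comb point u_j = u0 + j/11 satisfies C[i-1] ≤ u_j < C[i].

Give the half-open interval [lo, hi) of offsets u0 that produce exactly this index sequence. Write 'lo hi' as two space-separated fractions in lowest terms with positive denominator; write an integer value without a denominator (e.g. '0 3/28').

C = [1/10, 7/50, 1/5, 7/25, 19/50, 11/25, 3/5, 3/5, 33/50, 21/25, 1]
j=0 picked index 0: u0 ∈ [0, 1/10)
j=1 picked index 1: u0 ∈ [1/110, 27/550)
j=2 picked index 3: u0 ∈ [1/55, 27/275)
j=3 picked index 4: u0 ∈ [2/275, 59/550)
j=4 picked index 5: u0 ∈ [9/550, 21/275)
j=5 picked index 6: u0 ∈ [-4/275, 8/55)
j=6 picked index 6: u0 ∈ [-29/275, 3/55)
j=7 picked index 8: u0 ∈ [-2/55, 13/550)
j=8 picked index 9: u0 ∈ [-37/550, 31/275)
j=9 picked index 9: u0 ∈ [-87/550, 6/275)
j=10 picked index 10: u0 ∈ [-19/275, 1/11)
intersection: [1/55, 6/275)

1/55 6/275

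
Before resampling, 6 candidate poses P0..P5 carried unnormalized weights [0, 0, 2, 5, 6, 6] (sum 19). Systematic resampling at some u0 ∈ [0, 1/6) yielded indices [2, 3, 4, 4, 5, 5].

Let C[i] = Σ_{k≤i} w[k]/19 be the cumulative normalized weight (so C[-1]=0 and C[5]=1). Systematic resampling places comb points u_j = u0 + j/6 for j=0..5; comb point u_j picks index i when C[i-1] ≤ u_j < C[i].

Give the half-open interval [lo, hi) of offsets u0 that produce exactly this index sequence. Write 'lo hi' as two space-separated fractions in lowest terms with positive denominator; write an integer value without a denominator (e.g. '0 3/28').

2/57 2/19

C = [0, 0, 2/19, 7/19, 13/19, 1]
j=0 picked index 2: u0 ∈ [0, 2/19)
j=1 picked index 3: u0 ∈ [-7/114, 23/114)
j=2 picked index 4: u0 ∈ [2/57, 20/57)
j=3 picked index 4: u0 ∈ [-5/38, 7/38)
j=4 picked index 5: u0 ∈ [1/57, 1/3)
j=5 picked index 5: u0 ∈ [-17/114, 1/6)
intersection: [2/57, 2/19)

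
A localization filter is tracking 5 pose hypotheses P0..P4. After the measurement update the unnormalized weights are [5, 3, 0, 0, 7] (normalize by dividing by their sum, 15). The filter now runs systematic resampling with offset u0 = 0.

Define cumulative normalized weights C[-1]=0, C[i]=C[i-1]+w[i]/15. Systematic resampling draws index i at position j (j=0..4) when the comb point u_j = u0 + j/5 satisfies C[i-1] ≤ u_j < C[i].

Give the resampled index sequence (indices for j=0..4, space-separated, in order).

C = [1/3, 8/15, 8/15, 8/15, 1]
j=0: u_0=0 ∈ [0, 1/3) → index 0
j=1: u_1=1/5 ∈ [0, 1/3) → index 0
j=2: u_2=2/5 ∈ [1/3, 8/15) → index 1
j=3: u_3=3/5 ∈ [8/15, 1) → index 4
j=4: u_4=4/5 ∈ [8/15, 1) → index 4

0 0 1 4 4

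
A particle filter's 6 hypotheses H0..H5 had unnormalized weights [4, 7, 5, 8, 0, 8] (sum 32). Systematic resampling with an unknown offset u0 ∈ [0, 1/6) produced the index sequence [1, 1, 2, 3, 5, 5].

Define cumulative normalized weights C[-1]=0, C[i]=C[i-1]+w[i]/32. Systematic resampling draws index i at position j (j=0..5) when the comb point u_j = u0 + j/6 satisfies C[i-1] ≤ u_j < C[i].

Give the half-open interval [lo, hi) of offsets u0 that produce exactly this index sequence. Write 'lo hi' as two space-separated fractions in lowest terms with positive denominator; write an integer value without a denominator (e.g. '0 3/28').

C = [1/8, 11/32, 1/2, 3/4, 3/4, 1]
j=0 picked index 1: u0 ∈ [1/8, 11/32)
j=1 picked index 1: u0 ∈ [-1/24, 17/96)
j=2 picked index 2: u0 ∈ [1/96, 1/6)
j=3 picked index 3: u0 ∈ [0, 1/4)
j=4 picked index 5: u0 ∈ [1/12, 1/3)
j=5 picked index 5: u0 ∈ [-1/12, 1/6)
intersection: [1/8, 1/6)

1/8 1/6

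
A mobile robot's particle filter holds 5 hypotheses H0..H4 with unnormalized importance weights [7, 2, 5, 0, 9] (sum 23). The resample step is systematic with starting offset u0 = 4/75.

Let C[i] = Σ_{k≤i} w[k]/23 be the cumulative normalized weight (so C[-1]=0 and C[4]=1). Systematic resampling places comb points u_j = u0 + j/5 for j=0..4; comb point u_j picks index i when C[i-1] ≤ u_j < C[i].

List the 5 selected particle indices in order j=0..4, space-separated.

0 0 2 4 4

C = [7/23, 9/23, 14/23, 14/23, 1]
j=0: u_0=4/75 ∈ [0, 7/23) → index 0
j=1: u_1=19/75 ∈ [0, 7/23) → index 0
j=2: u_2=34/75 ∈ [9/23, 14/23) → index 2
j=3: u_3=49/75 ∈ [14/23, 1) → index 4
j=4: u_4=64/75 ∈ [14/23, 1) → index 4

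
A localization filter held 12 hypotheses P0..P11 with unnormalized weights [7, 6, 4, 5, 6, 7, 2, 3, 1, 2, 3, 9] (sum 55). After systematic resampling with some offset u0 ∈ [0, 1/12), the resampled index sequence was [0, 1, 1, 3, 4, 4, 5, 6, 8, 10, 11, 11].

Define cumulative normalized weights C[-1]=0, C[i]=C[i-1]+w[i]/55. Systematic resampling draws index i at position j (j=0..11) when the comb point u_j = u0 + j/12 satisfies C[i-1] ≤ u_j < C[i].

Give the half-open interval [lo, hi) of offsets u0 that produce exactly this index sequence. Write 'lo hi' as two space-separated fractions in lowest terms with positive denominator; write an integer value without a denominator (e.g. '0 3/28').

C = [7/55, 13/55, 17/55, 2/5, 28/55, 7/11, 37/55, 8/11, 41/55, 43/55, 46/55, 1]
j=0 picked index 0: u0 ∈ [0, 7/55)
j=1 picked index 1: u0 ∈ [29/660, 101/660)
j=2 picked index 1: u0 ∈ [-13/330, 23/330)
j=3 picked index 3: u0 ∈ [13/220, 3/20)
j=4 picked index 4: u0 ∈ [1/15, 29/165)
j=5 picked index 4: u0 ∈ [-1/60, 61/660)
j=6 picked index 5: u0 ∈ [1/110, 3/22)
j=7 picked index 6: u0 ∈ [7/132, 59/660)
j=8 picked index 8: u0 ∈ [2/33, 13/165)
j=9 picked index 10: u0 ∈ [7/220, 19/220)
j=10 picked index 11: u0 ∈ [1/330, 1/6)
j=11 picked index 11: u0 ∈ [-53/660, 1/12)
intersection: [1/15, 23/330)

1/15 23/330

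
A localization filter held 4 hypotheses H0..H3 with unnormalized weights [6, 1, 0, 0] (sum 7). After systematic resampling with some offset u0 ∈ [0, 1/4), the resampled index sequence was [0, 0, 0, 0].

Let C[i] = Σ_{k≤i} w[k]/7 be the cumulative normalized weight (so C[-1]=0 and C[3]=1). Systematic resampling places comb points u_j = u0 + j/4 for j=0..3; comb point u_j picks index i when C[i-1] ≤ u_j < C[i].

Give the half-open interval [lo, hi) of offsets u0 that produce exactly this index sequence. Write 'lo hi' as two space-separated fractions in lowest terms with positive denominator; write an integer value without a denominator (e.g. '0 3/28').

C = [6/7, 1, 1, 1]
j=0 picked index 0: u0 ∈ [0, 6/7)
j=1 picked index 0: u0 ∈ [-1/4, 17/28)
j=2 picked index 0: u0 ∈ [-1/2, 5/14)
j=3 picked index 0: u0 ∈ [-3/4, 3/28)
intersection: [0, 3/28)

0 3/28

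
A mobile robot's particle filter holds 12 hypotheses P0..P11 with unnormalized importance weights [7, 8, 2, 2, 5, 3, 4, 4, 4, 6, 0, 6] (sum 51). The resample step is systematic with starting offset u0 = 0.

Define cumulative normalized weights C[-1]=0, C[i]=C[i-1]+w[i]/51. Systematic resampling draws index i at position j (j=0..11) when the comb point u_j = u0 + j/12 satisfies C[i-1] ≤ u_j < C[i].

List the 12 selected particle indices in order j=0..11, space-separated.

0 0 1 1 3 4 5 6 7 8 9 11

C = [7/51, 5/17, 1/3, 19/51, 8/17, 9/17, 31/51, 35/51, 13/17, 15/17, 15/17, 1]
j=0: u_0=0 ∈ [0, 7/51) → index 0
j=1: u_1=1/12 ∈ [0, 7/51) → index 0
j=2: u_2=1/6 ∈ [7/51, 5/17) → index 1
j=3: u_3=1/4 ∈ [7/51, 5/17) → index 1
j=4: u_4=1/3 ∈ [1/3, 19/51) → index 3
j=5: u_5=5/12 ∈ [19/51, 8/17) → index 4
j=6: u_6=1/2 ∈ [8/17, 9/17) → index 5
j=7: u_7=7/12 ∈ [9/17, 31/51) → index 6
j=8: u_8=2/3 ∈ [31/51, 35/51) → index 7
j=9: u_9=3/4 ∈ [35/51, 13/17) → index 8
j=10: u_10=5/6 ∈ [13/17, 15/17) → index 9
j=11: u_11=11/12 ∈ [15/17, 1) → index 11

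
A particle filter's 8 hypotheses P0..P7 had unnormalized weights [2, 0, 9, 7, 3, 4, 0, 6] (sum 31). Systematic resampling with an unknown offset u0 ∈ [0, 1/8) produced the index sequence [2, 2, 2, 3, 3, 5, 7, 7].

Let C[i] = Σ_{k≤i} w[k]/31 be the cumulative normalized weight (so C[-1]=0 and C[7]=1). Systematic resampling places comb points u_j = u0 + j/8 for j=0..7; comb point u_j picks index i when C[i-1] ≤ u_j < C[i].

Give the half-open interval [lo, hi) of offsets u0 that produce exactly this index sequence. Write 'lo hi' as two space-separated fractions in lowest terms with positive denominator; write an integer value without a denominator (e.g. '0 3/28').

2/31 5/62

C = [2/31, 2/31, 11/31, 18/31, 21/31, 25/31, 25/31, 1]
j=0 picked index 2: u0 ∈ [2/31, 11/31)
j=1 picked index 2: u0 ∈ [-15/248, 57/248)
j=2 picked index 2: u0 ∈ [-23/124, 13/124)
j=3 picked index 3: u0 ∈ [-5/248, 51/248)
j=4 picked index 3: u0 ∈ [-9/62, 5/62)
j=5 picked index 5: u0 ∈ [13/248, 45/248)
j=6 picked index 7: u0 ∈ [7/124, 1/4)
j=7 picked index 7: u0 ∈ [-17/248, 1/8)
intersection: [2/31, 5/62)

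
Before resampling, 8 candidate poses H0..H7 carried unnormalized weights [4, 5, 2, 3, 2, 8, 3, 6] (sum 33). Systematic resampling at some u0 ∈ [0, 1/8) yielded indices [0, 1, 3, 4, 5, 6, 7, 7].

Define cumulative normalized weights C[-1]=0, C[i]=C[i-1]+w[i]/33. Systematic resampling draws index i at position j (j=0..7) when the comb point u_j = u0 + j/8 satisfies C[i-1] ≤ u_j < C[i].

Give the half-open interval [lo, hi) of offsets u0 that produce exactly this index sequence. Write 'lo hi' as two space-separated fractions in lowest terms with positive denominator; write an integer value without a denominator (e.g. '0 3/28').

C = [4/33, 3/11, 1/3, 14/33, 16/33, 8/11, 9/11, 1]
j=0 picked index 0: u0 ∈ [0, 4/33)
j=1 picked index 1: u0 ∈ [-1/264, 13/88)
j=2 picked index 3: u0 ∈ [1/12, 23/132)
j=3 picked index 4: u0 ∈ [13/264, 29/264)
j=4 picked index 5: u0 ∈ [-1/66, 5/22)
j=5 picked index 6: u0 ∈ [9/88, 17/88)
j=6 picked index 7: u0 ∈ [3/44, 1/4)
j=7 picked index 7: u0 ∈ [-5/88, 1/8)
intersection: [9/88, 29/264)

9/88 29/264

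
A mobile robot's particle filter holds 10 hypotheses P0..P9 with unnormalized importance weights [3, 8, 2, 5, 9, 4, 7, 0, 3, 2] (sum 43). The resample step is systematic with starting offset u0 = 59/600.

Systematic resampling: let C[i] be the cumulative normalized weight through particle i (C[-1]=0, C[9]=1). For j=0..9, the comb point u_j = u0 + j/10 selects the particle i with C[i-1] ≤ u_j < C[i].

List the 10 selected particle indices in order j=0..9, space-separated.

C = [3/43, 11/43, 13/43, 18/43, 27/43, 31/43, 38/43, 38/43, 41/43, 1]
j=0: u_0=59/600 ∈ [3/43, 11/43) → index 1
j=1: u_1=119/600 ∈ [3/43, 11/43) → index 1
j=2: u_2=179/600 ∈ [11/43, 13/43) → index 2
j=3: u_3=239/600 ∈ [13/43, 18/43) → index 3
j=4: u_4=299/600 ∈ [18/43, 27/43) → index 4
j=5: u_5=359/600 ∈ [18/43, 27/43) → index 4
j=6: u_6=419/600 ∈ [27/43, 31/43) → index 5
j=7: u_7=479/600 ∈ [31/43, 38/43) → index 6
j=8: u_8=539/600 ∈ [38/43, 41/43) → index 8
j=9: u_9=599/600 ∈ [41/43, 1) → index 9

1 1 2 3 4 4 5 6 8 9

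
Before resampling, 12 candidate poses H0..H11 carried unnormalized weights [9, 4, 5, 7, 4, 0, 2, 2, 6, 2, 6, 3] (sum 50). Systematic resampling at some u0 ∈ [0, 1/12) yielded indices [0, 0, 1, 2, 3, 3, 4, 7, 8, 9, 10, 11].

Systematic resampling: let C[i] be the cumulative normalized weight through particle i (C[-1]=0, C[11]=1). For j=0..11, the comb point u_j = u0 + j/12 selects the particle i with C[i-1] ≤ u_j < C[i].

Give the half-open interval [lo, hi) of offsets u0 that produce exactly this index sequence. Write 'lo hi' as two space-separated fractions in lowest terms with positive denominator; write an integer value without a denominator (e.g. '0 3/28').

11/300 7/100

C = [9/50, 13/50, 9/25, 1/2, 29/50, 29/50, 31/50, 33/50, 39/50, 41/50, 47/50, 1]
j=0 picked index 0: u0 ∈ [0, 9/50)
j=1 picked index 0: u0 ∈ [-1/12, 29/300)
j=2 picked index 1: u0 ∈ [1/75, 7/75)
j=3 picked index 2: u0 ∈ [1/100, 11/100)
j=4 picked index 3: u0 ∈ [2/75, 1/6)
j=5 picked index 3: u0 ∈ [-17/300, 1/12)
j=6 picked index 4: u0 ∈ [0, 2/25)
j=7 picked index 7: u0 ∈ [11/300, 23/300)
j=8 picked index 8: u0 ∈ [-1/150, 17/150)
j=9 picked index 9: u0 ∈ [3/100, 7/100)
j=10 picked index 10: u0 ∈ [-1/75, 8/75)
j=11 picked index 11: u0 ∈ [7/300, 1/12)
intersection: [11/300, 7/100)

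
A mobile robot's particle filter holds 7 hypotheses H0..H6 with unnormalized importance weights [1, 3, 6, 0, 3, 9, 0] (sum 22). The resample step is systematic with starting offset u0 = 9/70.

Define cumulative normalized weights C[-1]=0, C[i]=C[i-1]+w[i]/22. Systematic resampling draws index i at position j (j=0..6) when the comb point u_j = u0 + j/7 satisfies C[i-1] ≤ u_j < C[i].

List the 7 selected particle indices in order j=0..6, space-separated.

1 2 2 4 5 5 5

C = [1/22, 2/11, 5/11, 5/11, 13/22, 1, 1]
j=0: u_0=9/70 ∈ [1/22, 2/11) → index 1
j=1: u_1=19/70 ∈ [2/11, 5/11) → index 2
j=2: u_2=29/70 ∈ [2/11, 5/11) → index 2
j=3: u_3=39/70 ∈ [5/11, 13/22) → index 4
j=4: u_4=7/10 ∈ [13/22, 1) → index 5
j=5: u_5=59/70 ∈ [13/22, 1) → index 5
j=6: u_6=69/70 ∈ [13/22, 1) → index 5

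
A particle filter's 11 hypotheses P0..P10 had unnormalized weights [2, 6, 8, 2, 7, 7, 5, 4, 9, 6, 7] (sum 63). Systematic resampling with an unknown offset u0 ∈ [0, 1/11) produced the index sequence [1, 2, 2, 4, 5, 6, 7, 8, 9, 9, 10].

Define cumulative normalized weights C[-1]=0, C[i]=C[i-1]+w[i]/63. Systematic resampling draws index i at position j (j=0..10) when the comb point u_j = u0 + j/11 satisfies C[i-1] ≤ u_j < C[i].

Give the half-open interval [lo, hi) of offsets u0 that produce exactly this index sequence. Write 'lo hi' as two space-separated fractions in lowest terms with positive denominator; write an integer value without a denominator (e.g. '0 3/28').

C = [2/63, 8/63, 16/63, 2/7, 25/63, 32/63, 37/63, 41/63, 50/63, 8/9, 1]
j=0 picked index 1: u0 ∈ [2/63, 8/63)
j=1 picked index 2: u0 ∈ [25/693, 113/693)
j=2 picked index 2: u0 ∈ [-38/693, 50/693)
j=3 picked index 4: u0 ∈ [1/77, 86/693)
j=4 picked index 5: u0 ∈ [23/693, 100/693)
j=5 picked index 6: u0 ∈ [37/693, 92/693)
j=6 picked index 7: u0 ∈ [29/693, 73/693)
j=7 picked index 8: u0 ∈ [10/693, 109/693)
j=8 picked index 9: u0 ∈ [46/693, 16/99)
j=9 picked index 9: u0 ∈ [-17/693, 7/99)
j=10 picked index 10: u0 ∈ [-2/99, 1/11)
intersection: [46/693, 7/99)

46/693 7/99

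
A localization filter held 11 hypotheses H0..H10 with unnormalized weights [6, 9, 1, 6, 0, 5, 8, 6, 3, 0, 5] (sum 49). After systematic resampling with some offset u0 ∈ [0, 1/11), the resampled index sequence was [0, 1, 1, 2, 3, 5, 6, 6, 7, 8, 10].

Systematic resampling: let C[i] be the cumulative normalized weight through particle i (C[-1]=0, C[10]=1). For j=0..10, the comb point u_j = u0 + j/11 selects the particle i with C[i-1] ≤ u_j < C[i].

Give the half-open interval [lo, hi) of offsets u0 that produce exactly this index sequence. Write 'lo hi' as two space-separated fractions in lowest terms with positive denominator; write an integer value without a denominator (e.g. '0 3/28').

18/539 29/539

C = [6/49, 15/49, 16/49, 22/49, 22/49, 27/49, 5/7, 41/49, 44/49, 44/49, 1]
j=0 picked index 0: u0 ∈ [0, 6/49)
j=1 picked index 1: u0 ∈ [17/539, 116/539)
j=2 picked index 1: u0 ∈ [-32/539, 67/539)
j=3 picked index 2: u0 ∈ [18/539, 29/539)
j=4 picked index 3: u0 ∈ [-20/539, 46/539)
j=5 picked index 5: u0 ∈ [-3/539, 52/539)
j=6 picked index 6: u0 ∈ [3/539, 13/77)
j=7 picked index 6: u0 ∈ [-46/539, 6/77)
j=8 picked index 7: u0 ∈ [-1/77, 59/539)
j=9 picked index 8: u0 ∈ [10/539, 43/539)
j=10 picked index 10: u0 ∈ [-6/539, 1/11)
intersection: [18/539, 29/539)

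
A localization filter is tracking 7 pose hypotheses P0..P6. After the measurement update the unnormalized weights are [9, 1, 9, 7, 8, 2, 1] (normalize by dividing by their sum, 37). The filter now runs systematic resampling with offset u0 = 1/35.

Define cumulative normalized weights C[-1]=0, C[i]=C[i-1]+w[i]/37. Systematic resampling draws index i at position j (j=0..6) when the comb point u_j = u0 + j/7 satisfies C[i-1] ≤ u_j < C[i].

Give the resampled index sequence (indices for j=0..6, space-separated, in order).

0 0 2 2 3 4 4

C = [9/37, 10/37, 19/37, 26/37, 34/37, 36/37, 1]
j=0: u_0=1/35 ∈ [0, 9/37) → index 0
j=1: u_1=6/35 ∈ [0, 9/37) → index 0
j=2: u_2=11/35 ∈ [10/37, 19/37) → index 2
j=3: u_3=16/35 ∈ [10/37, 19/37) → index 2
j=4: u_4=3/5 ∈ [19/37, 26/37) → index 3
j=5: u_5=26/35 ∈ [26/37, 34/37) → index 4
j=6: u_6=31/35 ∈ [26/37, 34/37) → index 4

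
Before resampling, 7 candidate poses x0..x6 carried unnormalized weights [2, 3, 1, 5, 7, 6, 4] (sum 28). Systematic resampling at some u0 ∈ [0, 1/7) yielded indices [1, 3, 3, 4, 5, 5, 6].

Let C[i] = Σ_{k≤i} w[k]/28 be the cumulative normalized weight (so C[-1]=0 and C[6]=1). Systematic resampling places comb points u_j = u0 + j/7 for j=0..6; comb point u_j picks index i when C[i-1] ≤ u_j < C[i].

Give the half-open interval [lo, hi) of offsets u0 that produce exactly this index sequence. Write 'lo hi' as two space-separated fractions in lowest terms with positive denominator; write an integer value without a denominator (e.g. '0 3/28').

1/14 3/28

C = [1/14, 5/28, 3/14, 11/28, 9/14, 6/7, 1]
j=0 picked index 1: u0 ∈ [1/14, 5/28)
j=1 picked index 3: u0 ∈ [1/14, 1/4)
j=2 picked index 3: u0 ∈ [-1/14, 3/28)
j=3 picked index 4: u0 ∈ [-1/28, 3/14)
j=4 picked index 5: u0 ∈ [1/14, 2/7)
j=5 picked index 5: u0 ∈ [-1/14, 1/7)
j=6 picked index 6: u0 ∈ [0, 1/7)
intersection: [1/14, 3/28)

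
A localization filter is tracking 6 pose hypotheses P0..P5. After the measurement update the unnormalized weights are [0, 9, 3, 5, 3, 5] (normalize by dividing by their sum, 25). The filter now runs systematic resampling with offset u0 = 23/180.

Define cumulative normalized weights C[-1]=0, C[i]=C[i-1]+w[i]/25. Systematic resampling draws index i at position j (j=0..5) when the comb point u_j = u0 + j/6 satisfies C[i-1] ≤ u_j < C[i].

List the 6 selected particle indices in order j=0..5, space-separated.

1 1 2 3 4 5

C = [0, 9/25, 12/25, 17/25, 4/5, 1]
j=0: u_0=23/180 ∈ [0, 9/25) → index 1
j=1: u_1=53/180 ∈ [0, 9/25) → index 1
j=2: u_2=83/180 ∈ [9/25, 12/25) → index 2
j=3: u_3=113/180 ∈ [12/25, 17/25) → index 3
j=4: u_4=143/180 ∈ [17/25, 4/5) → index 4
j=5: u_5=173/180 ∈ [4/5, 1) → index 5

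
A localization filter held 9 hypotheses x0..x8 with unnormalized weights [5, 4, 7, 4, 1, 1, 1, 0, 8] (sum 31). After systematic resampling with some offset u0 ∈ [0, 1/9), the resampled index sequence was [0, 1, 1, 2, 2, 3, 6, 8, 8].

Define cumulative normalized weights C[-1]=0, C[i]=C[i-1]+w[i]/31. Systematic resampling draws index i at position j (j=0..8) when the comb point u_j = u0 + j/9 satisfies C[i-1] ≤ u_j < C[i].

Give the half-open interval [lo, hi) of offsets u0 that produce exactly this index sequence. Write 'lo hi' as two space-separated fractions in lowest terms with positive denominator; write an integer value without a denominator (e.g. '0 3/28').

14/279 19/279

C = [5/31, 9/31, 16/31, 20/31, 21/31, 22/31, 23/31, 23/31, 1]
j=0 picked index 0: u0 ∈ [0, 5/31)
j=1 picked index 1: u0 ∈ [14/279, 50/279)
j=2 picked index 1: u0 ∈ [-17/279, 19/279)
j=3 picked index 2: u0 ∈ [-4/93, 17/93)
j=4 picked index 2: u0 ∈ [-43/279, 20/279)
j=5 picked index 3: u0 ∈ [-11/279, 25/279)
j=6 picked index 6: u0 ∈ [4/93, 7/93)
j=7 picked index 8: u0 ∈ [-10/279, 2/9)
j=8 picked index 8: u0 ∈ [-41/279, 1/9)
intersection: [14/279, 19/279)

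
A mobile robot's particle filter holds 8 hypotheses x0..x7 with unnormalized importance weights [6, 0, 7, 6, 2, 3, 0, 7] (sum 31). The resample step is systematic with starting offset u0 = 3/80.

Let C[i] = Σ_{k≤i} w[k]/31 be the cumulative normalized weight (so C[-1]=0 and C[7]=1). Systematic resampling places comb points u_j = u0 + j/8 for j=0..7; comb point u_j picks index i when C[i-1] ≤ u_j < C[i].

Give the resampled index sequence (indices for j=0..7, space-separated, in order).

C = [6/31, 6/31, 13/31, 19/31, 21/31, 24/31, 24/31, 1]
j=0: u_0=3/80 ∈ [0, 6/31) → index 0
j=1: u_1=13/80 ∈ [0, 6/31) → index 0
j=2: u_2=23/80 ∈ [6/31, 13/31) → index 2
j=3: u_3=33/80 ∈ [6/31, 13/31) → index 2
j=4: u_4=43/80 ∈ [13/31, 19/31) → index 3
j=5: u_5=53/80 ∈ [19/31, 21/31) → index 4
j=6: u_6=63/80 ∈ [24/31, 1) → index 7
j=7: u_7=73/80 ∈ [24/31, 1) → index 7

0 0 2 2 3 4 7 7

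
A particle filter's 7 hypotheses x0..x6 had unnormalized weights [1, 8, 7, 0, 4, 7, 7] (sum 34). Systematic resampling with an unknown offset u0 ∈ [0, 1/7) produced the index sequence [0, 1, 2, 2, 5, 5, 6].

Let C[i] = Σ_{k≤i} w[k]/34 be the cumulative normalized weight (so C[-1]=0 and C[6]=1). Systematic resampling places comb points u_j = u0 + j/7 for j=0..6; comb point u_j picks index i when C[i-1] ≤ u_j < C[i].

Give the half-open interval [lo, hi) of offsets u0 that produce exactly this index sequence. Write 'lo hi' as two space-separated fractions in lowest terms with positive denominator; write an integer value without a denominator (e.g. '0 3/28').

C = [1/34, 9/34, 8/17, 8/17, 10/17, 27/34, 1]
j=0 picked index 0: u0 ∈ [0, 1/34)
j=1 picked index 1: u0 ∈ [-27/238, 29/238)
j=2 picked index 2: u0 ∈ [-5/238, 22/119)
j=3 picked index 2: u0 ∈ [-39/238, 5/119)
j=4 picked index 5: u0 ∈ [2/119, 53/238)
j=5 picked index 5: u0 ∈ [-15/119, 19/238)
j=6 picked index 6: u0 ∈ [-15/238, 1/7)
intersection: [2/119, 1/34)

2/119 1/34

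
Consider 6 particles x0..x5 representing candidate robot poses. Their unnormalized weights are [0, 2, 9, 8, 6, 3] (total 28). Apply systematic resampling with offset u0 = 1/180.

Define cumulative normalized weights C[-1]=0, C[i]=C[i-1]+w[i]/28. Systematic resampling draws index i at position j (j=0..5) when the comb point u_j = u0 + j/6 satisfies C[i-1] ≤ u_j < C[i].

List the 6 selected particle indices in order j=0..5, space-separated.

1 2 2 3 3 4

C = [0, 1/14, 11/28, 19/28, 25/28, 1]
j=0: u_0=1/180 ∈ [0, 1/14) → index 1
j=1: u_1=31/180 ∈ [1/14, 11/28) → index 2
j=2: u_2=61/180 ∈ [1/14, 11/28) → index 2
j=3: u_3=91/180 ∈ [11/28, 19/28) → index 3
j=4: u_4=121/180 ∈ [11/28, 19/28) → index 3
j=5: u_5=151/180 ∈ [19/28, 25/28) → index 4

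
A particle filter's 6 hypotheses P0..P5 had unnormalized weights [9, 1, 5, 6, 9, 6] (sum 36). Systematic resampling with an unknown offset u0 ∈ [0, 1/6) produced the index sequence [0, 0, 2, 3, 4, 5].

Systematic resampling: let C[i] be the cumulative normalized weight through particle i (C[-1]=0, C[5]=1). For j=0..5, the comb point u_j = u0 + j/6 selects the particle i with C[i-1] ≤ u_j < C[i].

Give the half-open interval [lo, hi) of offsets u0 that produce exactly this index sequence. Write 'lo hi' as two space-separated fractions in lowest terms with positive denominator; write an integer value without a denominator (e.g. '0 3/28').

0 1/12

C = [1/4, 5/18, 5/12, 7/12, 5/6, 1]
j=0 picked index 0: u0 ∈ [0, 1/4)
j=1 picked index 0: u0 ∈ [-1/6, 1/12)
j=2 picked index 2: u0 ∈ [-1/18, 1/12)
j=3 picked index 3: u0 ∈ [-1/12, 1/12)
j=4 picked index 4: u0 ∈ [-1/12, 1/6)
j=5 picked index 5: u0 ∈ [0, 1/6)
intersection: [0, 1/12)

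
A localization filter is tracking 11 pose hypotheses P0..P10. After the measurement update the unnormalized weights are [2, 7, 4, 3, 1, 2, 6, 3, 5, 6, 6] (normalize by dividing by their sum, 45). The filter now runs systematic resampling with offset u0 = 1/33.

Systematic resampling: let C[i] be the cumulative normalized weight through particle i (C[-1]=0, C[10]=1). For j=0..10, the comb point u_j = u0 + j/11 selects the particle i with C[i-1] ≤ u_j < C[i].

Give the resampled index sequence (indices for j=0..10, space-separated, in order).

0 1 2 3 5 6 7 8 9 9 10

C = [2/45, 1/5, 13/45, 16/45, 17/45, 19/45, 5/9, 28/45, 11/15, 13/15, 1]
j=0: u_0=1/33 ∈ [0, 2/45) → index 0
j=1: u_1=4/33 ∈ [2/45, 1/5) → index 1
j=2: u_2=7/33 ∈ [1/5, 13/45) → index 2
j=3: u_3=10/33 ∈ [13/45, 16/45) → index 3
j=4: u_4=13/33 ∈ [17/45, 19/45) → index 5
j=5: u_5=16/33 ∈ [19/45, 5/9) → index 6
j=6: u_6=19/33 ∈ [5/9, 28/45) → index 7
j=7: u_7=2/3 ∈ [28/45, 11/15) → index 8
j=8: u_8=25/33 ∈ [11/15, 13/15) → index 9
j=9: u_9=28/33 ∈ [11/15, 13/15) → index 9
j=10: u_10=31/33 ∈ [13/15, 1) → index 10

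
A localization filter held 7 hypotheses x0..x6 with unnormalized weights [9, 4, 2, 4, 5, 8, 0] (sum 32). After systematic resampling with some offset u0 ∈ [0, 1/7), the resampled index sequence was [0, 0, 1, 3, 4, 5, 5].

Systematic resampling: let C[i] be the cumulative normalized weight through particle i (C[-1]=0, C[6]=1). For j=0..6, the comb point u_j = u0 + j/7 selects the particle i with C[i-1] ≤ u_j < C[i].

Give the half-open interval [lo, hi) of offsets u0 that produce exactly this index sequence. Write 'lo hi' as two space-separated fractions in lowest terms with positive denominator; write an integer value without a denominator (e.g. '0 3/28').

C = [9/32, 13/32, 15/32, 19/32, 3/4, 1, 1]
j=0 picked index 0: u0 ∈ [0, 9/32)
j=1 picked index 0: u0 ∈ [-1/7, 31/224)
j=2 picked index 1: u0 ∈ [-1/224, 27/224)
j=3 picked index 3: u0 ∈ [9/224, 37/224)
j=4 picked index 4: u0 ∈ [5/224, 5/28)
j=5 picked index 5: u0 ∈ [1/28, 2/7)
j=6 picked index 5: u0 ∈ [-3/28, 1/7)
intersection: [9/224, 27/224)

9/224 27/224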